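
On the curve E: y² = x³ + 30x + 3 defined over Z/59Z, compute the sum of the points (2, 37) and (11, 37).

(46, 22)

(2, 37) + (11, 37). λ = (37 - 37)/(11 - 2) ≡ 0/9 mod 59. 9⁻¹ ≡ 46 (mod 59), so λ ≡ 0.
  x = λ² - 2 - 11 = 0 - 13 ≡ 46; y = λ·(2 - 46) - 37 ≡ 22. → (46, 22)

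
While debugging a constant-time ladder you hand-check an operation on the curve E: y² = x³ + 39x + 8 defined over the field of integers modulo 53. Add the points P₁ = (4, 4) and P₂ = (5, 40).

(4, 4) + (5, 40). λ = (40 - 4)/(5 - 4) ≡ 36/1 mod 53. 1⁻¹ ≡ 1 (mod 53), so λ ≡ 36.
  x = λ² - 4 - 5 = 1296 - 9 ≡ 15; y = λ·(4 - 15) - 4 ≡ 24. → (15, 24)

(15, 24)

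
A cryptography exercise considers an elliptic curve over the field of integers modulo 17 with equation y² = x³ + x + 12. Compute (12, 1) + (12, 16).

O

The two points share x = 12 and their y-coordinates satisfy 1 + 16 ≡ 0 (mod 17), so they are inverses. Their sum is O.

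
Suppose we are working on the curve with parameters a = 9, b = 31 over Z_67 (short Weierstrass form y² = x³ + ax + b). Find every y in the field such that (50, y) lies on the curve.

none

x³ + 9x + 31 = 125481 ≡ 57 (mod 67).
57 is a non-residue mod 67; no y exists.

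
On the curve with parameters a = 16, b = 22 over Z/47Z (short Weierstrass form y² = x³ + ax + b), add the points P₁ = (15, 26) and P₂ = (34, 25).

(23, 14)

(15, 26) + (34, 25). λ = (25 - 26)/(34 - 15) ≡ 46/19 mod 47. 19⁻¹ ≡ 5 (mod 47) since 19·5 = 95 ≡ 1, so λ ≡ 42.
  x = λ² - 15 - 34 = 1764 - 49 ≡ 23; y = λ·(15 - 23) - 26 ≡ 14. → (23, 14)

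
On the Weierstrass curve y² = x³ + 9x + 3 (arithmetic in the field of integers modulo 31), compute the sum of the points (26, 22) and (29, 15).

(26, 22) + (29, 15). λ = (15 - 22)/(29 - 26) ≡ 24/3 mod 31. 3⁻¹ ≡ 21 (mod 31), so λ ≡ 8.
  x = λ² - 26 - 29 = 64 - 55 ≡ 9; y = λ·(26 - 9) - 22 ≡ 21. → (9, 21)

(9, 21)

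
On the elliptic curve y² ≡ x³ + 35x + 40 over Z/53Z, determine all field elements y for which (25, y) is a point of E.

2, 51

x³ + 35x + 40 = 16540 ≡ 4 (mod 53).
Square roots of 4 mod 53: 2 and 51 (since 2² = 4 ≡ 4).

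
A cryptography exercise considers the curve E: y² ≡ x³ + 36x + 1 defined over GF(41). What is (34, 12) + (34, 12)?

tangent at (34, 12): λ = (3·34² + 36)/(2·12) ≡ 19/24. 24⁻¹ ≡ 12 (mod 41) since 24·12 = 288 ≡ 1, so λ ≡ 19·12 ≡ 23.
  x = λ² - 34 - 34 = 529 - 68 ≡ 10; y = λ·(34 - 10) - 12 ≡ 7. → (10, 7)

(10, 7)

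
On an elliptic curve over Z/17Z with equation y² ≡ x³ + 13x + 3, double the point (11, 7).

(3, 16)

tangent at (11, 7): λ = (3·11² + 13)/(2·7) ≡ 2/14. 14⁻¹ ≡ 11 (mod 17), so λ ≡ 2·11 ≡ 5.
  x = λ² - 11 - 11 = 25 - 22 ≡ 3; y = λ·(11 - 3) - 7 ≡ 16. → (3, 16)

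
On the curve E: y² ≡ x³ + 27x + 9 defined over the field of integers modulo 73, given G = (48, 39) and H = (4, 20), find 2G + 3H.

(36, 48)

First 2G:
Repeated addition: build up to 2G.
2G: tangent at (48, 39): λ = (3·48² + 27)/(2·39) ≡ 4/5. 5⁻¹ ≡ 44 (mod 73), so λ ≡ 4·44 ≡ 30.
  x = λ² - 48 - 48 = 900 - 96 ≡ 1; y = λ·(48 - 1) - 39 ≡ 57. → (1, 57)
2G = (1, 57).
Next 3H:
Repeated addition: build up to 3H.
2H: tangent at (4, 20): λ = (3·4² + 27)/(2·20) ≡ 2/40. 40⁻¹ ≡ 42 (mod 73), so λ ≡ 2·42 ≡ 11.
  x = λ² - 4 - 4 = 121 - 8 ≡ 40; y = λ·(4 - 40) - 20 ≡ 22. → (40, 22)
3H: (40, 22) + (4, 20). λ = (20 - 22)/(4 - 40) ≡ 71/37 mod 73. 37⁻¹ ≡ 2 (mod 73), so λ ≡ 69.
  x = λ² - 40 - 4 = 4761 - 44 ≡ 45; y = λ·(40 - 45) - 22 ≡ 71. → (45, 71)
3H = (45, 71).
Finally 2G + 3H:
(1, 57) + (45, 71). λ = (71 - 57)/(45 - 1) ≡ 14/44 mod 73. 44⁻¹ ≡ 5 (mod 73), so λ ≡ 70.
  x = λ² - 1 - 45 = 4900 - 46 ≡ 36; y = λ·(1 - 36) - 57 ≡ 48. → (36, 48)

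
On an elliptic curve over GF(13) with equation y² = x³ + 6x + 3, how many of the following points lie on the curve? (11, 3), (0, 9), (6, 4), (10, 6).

(11, 3): 3² ≡ 9, rhs ≡ 9 → on.
(0, 9): 9² ≡ 3, rhs ≡ 3 → on.
(6, 4): 4² ≡ 3, rhs ≡ 8 → off.
(10, 6): 6² ≡ 10, rhs ≡ 10 → on.

3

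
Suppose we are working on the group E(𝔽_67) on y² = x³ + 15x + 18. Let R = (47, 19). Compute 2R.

tangent at (47, 19): λ = (3·47² + 15)/(2·19) ≡ 9/38. 38⁻¹ ≡ 30 (mod 67), so λ ≡ 9·30 ≡ 2.
  x = λ² - 47 - 47 = 4 - 94 ≡ 44; y = λ·(47 - 44) - 19 ≡ 54. → (44, 54)

(44, 54)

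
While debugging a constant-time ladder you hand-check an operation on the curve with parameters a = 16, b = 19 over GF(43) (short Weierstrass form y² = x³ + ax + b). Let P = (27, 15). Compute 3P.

(17, 42)

Repeated addition: build up to 3P.
2P: tangent at (27, 15): λ = (3·27² + 16)/(2·15) ≡ 10/30. 30⁻¹ ≡ 33 (mod 43), so λ ≡ 10·33 ≡ 29.
  x = λ² - 27 - 27 = 841 - 54 ≡ 13; y = λ·(27 - 13) - 15 ≡ 4. → (13, 4)
3P: (13, 4) + (27, 15). λ = (15 - 4)/(27 - 13) ≡ 11/14 mod 43. 14⁻¹ ≡ 40 (mod 43) since 14·40 = 560 ≡ 1, so λ ≡ 10.
  x = λ² - 13 - 27 = 100 - 40 ≡ 17; y = λ·(13 - 17) - 4 ≡ 42. → (17, 42)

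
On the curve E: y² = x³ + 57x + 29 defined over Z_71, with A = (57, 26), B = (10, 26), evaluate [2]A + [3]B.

First 2A:
Repeated addition: build up to 2A.
2A: tangent at (57, 26): λ = (3·57² + 57)/(2·26) ≡ 6/52. 52⁻¹ ≡ 56 (mod 71) since 52·56 = 2912 ≡ 1, so λ ≡ 6·56 ≡ 52.
  x = λ² - 57 - 57 = 2704 - 114 ≡ 34; y = λ·(57 - 34) - 26 ≡ 34. → (34, 34)
2A = (34, 34).
Next 3B:
Repeated addition: build up to 3B.
2B: tangent at (10, 26): λ = (3·10² + 57)/(2·26) ≡ 2/52. 52⁻¹ ≡ 56 (mod 71), so λ ≡ 2·56 ≡ 41.
  x = λ² - 10 - 10 = 1681 - 20 ≡ 28; y = λ·(10 - 28) - 26 ≡ 17. → (28, 17)
3B: (28, 17) + (10, 26). λ = (26 - 17)/(10 - 28) ≡ 9/53 mod 71. 53⁻¹ ≡ 67 (mod 71), so λ ≡ 35.
  x = λ² - 28 - 10 = 1225 - 38 ≡ 51; y = λ·(28 - 51) - 17 ≡ 30. → (51, 30)
3B = (51, 30).
Finally 2A + 3B:
(34, 34) + (51, 30). λ = (30 - 34)/(51 - 34) ≡ 67/17 mod 71. 17⁻¹ ≡ 46 (mod 71), so λ ≡ 29.
  x = λ² - 34 - 51 = 841 - 85 ≡ 46; y = λ·(34 - 46) - 34 ≡ 44. → (46, 44)

(46, 44)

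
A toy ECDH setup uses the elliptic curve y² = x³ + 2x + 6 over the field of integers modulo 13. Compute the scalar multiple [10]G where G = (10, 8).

Double-and-add on 10 = (1010)₂. Start with G = (10, 8) for the leading 1-bit.
double: tangent at (10, 8): λ = (3·10² + 2)/(2·8) ≡ 3/3. 3⁻¹ ≡ 9 (mod 13) since 3·9 = 27 ≡ 1, so λ ≡ 3·9 ≡ 1.
  x = λ² - 10 - 10 = 1 - 20 ≡ 7; y = λ·(10 - 7) - 8 ≡ 8. → (7, 8)
double: tangent at (7, 8): λ = (3·7² + 2)/(2·8) ≡ 6/3. 3⁻¹ ≡ 9 (mod 13) since 3·9 = 27 ≡ 1, so λ ≡ 6·9 ≡ 2.
  x = λ² - 7 - 7 = 4 - 14 ≡ 3; y = λ·(7 - 3) - 8 ≡ 0. → (3, 0)
add G: (3, 0) + (10, 8). λ = (8 - 0)/(10 - 3) ≡ 8/7 mod 13. 7⁻¹ ≡ 2 (mod 13) since 7·2 = 14 ≡ 1, so λ ≡ 3.
  x = λ² - 3 - 10 = 9 - 13 ≡ 9; y = λ·(3 - 9) - 0 ≡ 8. → (9, 8)
double: tangent at (9, 8): λ = (3·9² + 2)/(2·8) ≡ 11/3. 3⁻¹ ≡ 9 (mod 13) since 3·9 = 27 ≡ 1, so λ ≡ 11·9 ≡ 8.
  x = λ² - 9 - 9 = 64 - 18 ≡ 7; y = λ·(9 - 7) - 8 ≡ 8. → (7, 8)

(7, 8)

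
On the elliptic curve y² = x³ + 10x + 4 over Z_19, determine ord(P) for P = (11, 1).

4

2P: tangent at (11, 1): λ = (3·11² + 10)/(2·1) ≡ 12/2. 2⁻¹ ≡ 10 (mod 19), so λ ≡ 12·10 ≡ 6.
  x = λ² - 11 - 11 = 36 - 22 ≡ 14; y = λ·(11 - 14) - 1 ≡ 0. → (14, 0)
3P: (14, 0) + (11, 1). λ = (1 - 0)/(11 - 14) ≡ 1/16 mod 19. 16⁻¹ ≡ 6 (mod 19), so λ ≡ 6.
  x = λ² - 14 - 11 = 36 - 25 ≡ 11; y = λ·(14 - 11) - 0 ≡ 18. → (11, 18)
4P: (11, 18) + (11, 1): same x and y₁ ≡ -y₂, so the sum is ∞.
4P = ∞, so the order is 4.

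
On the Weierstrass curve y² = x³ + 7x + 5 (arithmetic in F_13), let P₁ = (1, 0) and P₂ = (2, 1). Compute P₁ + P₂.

(1, 0) + (2, 1). λ = (1 - 0)/(2 - 1) ≡ 1/1 mod 13. 1⁻¹ ≡ 1 (mod 13), so λ ≡ 1.
  x = λ² - 1 - 2 = 1 - 3 ≡ 11; y = λ·(1 - 11) - 0 ≡ 3. → (11, 3)

(11, 3)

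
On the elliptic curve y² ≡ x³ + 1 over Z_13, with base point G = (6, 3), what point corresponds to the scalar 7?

(6, 3)

Double-and-add on 7 = (111)₂. Start with G = (6, 3) for the leading 1-bit.
double: tangent at (6, 3): λ = (3·6² + 0)/(2·3) ≡ 4/6. 6⁻¹ ≡ 11 (mod 13), so λ ≡ 4·11 ≡ 5.
  x = λ² - 6 - 6 = 25 - 12 ≡ 0; y = λ·(6 - 0) - 3 ≡ 1. → (0, 1)
add G: (0, 1) + (6, 3). λ = (3 - 1)/(6 - 0) ≡ 2/6 mod 13. 6⁻¹ ≡ 11 (mod 13), so λ ≡ 9.
  x = λ² - 0 - 6 = 81 - 6 ≡ 10; y = λ·(0 - 10) - 1 ≡ 0. → (10, 0)
double: (10, 0) + (10, 0): same x and y₁ ≡ -y₂, so the sum is O.
add G: O + (6, 3) = (6, 3) (identity).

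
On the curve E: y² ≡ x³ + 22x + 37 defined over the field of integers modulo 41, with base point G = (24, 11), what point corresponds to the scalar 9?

(33, 13)

Double-and-add on 9 = (1001)₂. Start with G = (24, 11) for the leading 1-bit.
double: tangent at (24, 11): λ = (3·24² + 22)/(2·11) ≡ 28/22. 22⁻¹ ≡ 28 (mod 41) since 22·28 = 616 ≡ 1, so λ ≡ 28·28 ≡ 5.
  x = λ² - 24 - 24 = 25 - 48 ≡ 18; y = λ·(24 - 18) - 11 ≡ 19. → (18, 19)
double: tangent at (18, 19): λ = (3·18² + 22)/(2·19) ≡ 10/38. 38⁻¹ ≡ 27 (mod 41) since 38·27 = 1026 ≡ 1, so λ ≡ 10·27 ≡ 24.
  x = λ² - 18 - 18 = 576 - 36 ≡ 7; y = λ·(18 - 7) - 19 ≡ 40. → (7, 40)
double: tangent at (7, 40): λ = (3·7² + 22)/(2·40) ≡ 5/39. 39⁻¹ ≡ 20 (mod 41), so λ ≡ 5·20 ≡ 18.
  x = λ² - 7 - 7 = 324 - 14 ≡ 23; y = λ·(7 - 23) - 40 ≡ 0. → (23, 0)
add G: (23, 0) + (24, 11). λ = (11 - 0)/(24 - 23) ≡ 11/1 mod 41. 1⁻¹ ≡ 1 (mod 41), so λ ≡ 11.
  x = λ² - 23 - 24 = 121 - 47 ≡ 33; y = λ·(23 - 33) - 0 ≡ 13. → (33, 13)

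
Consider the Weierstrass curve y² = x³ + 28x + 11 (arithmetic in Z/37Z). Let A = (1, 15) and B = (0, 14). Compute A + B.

(0, 23)

(1, 15) + (0, 14). λ = (14 - 15)/(0 - 1) ≡ 36/36 mod 37. 36⁻¹ ≡ 36 (mod 37), so λ ≡ 1.
  x = λ² - 1 - 0 = 1 - 1 ≡ 0; y = λ·(1 - 0) - 15 ≡ 23. → (0, 23)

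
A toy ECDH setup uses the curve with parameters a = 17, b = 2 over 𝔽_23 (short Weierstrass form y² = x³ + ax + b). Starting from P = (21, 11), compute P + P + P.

Repeated addition: build up to 3P.
2P: tangent at (21, 11): λ = (3·21² + 17)/(2·11) ≡ 6/22. 22⁻¹ ≡ 22 (mod 23), so λ ≡ 6·22 ≡ 17.
  x = λ² - 21 - 21 = 289 - 42 ≡ 17; y = λ·(21 - 17) - 11 ≡ 11. → (17, 11)
3P: (17, 11) + (21, 11). λ = (11 - 11)/(21 - 17) ≡ 0/4 mod 23. 4⁻¹ ≡ 6 (mod 23), so λ ≡ 0.
  x = λ² - 17 - 21 = 0 - 38 ≡ 8; y = λ·(17 - 8) - 11 ≡ 12. → (8, 12)

(8, 12)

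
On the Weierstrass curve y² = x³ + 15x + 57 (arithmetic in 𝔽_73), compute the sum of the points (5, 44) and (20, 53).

(5, 44) + (20, 53). λ = (53 - 44)/(20 - 5) ≡ 9/15 mod 73. 15⁻¹ ≡ 39 (mod 73), so λ ≡ 59.
  x = λ² - 5 - 20 = 3481 - 25 ≡ 25; y = λ·(5 - 25) - 44 ≡ 17. → (25, 17)

(25, 17)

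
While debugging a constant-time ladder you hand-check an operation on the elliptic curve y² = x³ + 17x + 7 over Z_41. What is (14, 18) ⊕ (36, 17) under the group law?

(14, 18) + (36, 17). λ = (17 - 18)/(36 - 14) ≡ 40/22 mod 41. 22⁻¹ ≡ 28 (mod 41) since 22·28 = 616 ≡ 1, so λ ≡ 13.
  x = λ² - 14 - 36 = 169 - 50 ≡ 37; y = λ·(14 - 37) - 18 ≡ 11. → (37, 11)

(37, 11)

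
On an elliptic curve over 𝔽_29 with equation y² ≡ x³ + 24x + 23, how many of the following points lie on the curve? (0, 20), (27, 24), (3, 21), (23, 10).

(0, 20): 20² ≡ 23, rhs ≡ 23 → on.
(27, 24): 24² ≡ 25, rhs ≡ 25 → on.
(3, 21): 21² ≡ 6, rhs ≡ 6 → on.
(23, 10): 10² ≡ 13, rhs ≡ 11 → off.

3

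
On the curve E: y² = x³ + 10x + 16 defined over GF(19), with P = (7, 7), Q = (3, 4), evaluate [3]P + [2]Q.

(3, 4)

First 3P:
Repeated addition: build up to 3P.
2P: tangent at (7, 7): λ = (3·7² + 10)/(2·7) ≡ 5/14. 14⁻¹ ≡ 15 (mod 19), so λ ≡ 5·15 ≡ 18.
  x = λ² - 7 - 7 = 324 - 14 ≡ 6; y = λ·(7 - 6) - 7 ≡ 11. → (6, 11)
3P: (6, 11) + (7, 7). λ = (7 - 11)/(7 - 6) ≡ 15/1 mod 19. 1⁻¹ ≡ 1 (mod 19), so λ ≡ 15.
  x = λ² - 6 - 7 = 225 - 13 ≡ 3; y = λ·(6 - 3) - 11 ≡ 15. → (3, 15)
3P = (3, 15).
Next 2Q:
Repeated addition: build up to 2Q.
2Q: tangent at (3, 4): λ = (3·3² + 10)/(2·4) ≡ 18/8. 8⁻¹ ≡ 12 (mod 19) since 8·12 = 96 ≡ 1, so λ ≡ 18·12 ≡ 7.
  x = λ² - 3 - 3 = 49 - 6 ≡ 5; y = λ·(3 - 5) - 4 ≡ 1. → (5, 1)
2Q = (5, 1).
Finally 3P + 2Q:
(3, 15) + (5, 1). λ = (1 - 15)/(5 - 3) ≡ 5/2 mod 19. 2⁻¹ ≡ 10 (mod 19), so λ ≡ 12.
  x = λ² - 3 - 5 = 144 - 8 ≡ 3; y = λ·(3 - 3) - 15 ≡ 4. → (3, 4)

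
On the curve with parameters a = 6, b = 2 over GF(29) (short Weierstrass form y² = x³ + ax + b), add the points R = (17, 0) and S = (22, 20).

(6, 15)

(17, 0) + (22, 20). λ = (20 - 0)/(22 - 17) ≡ 20/5 mod 29. 5⁻¹ ≡ 6 (mod 29), so λ ≡ 4.
  x = λ² - 17 - 22 = 16 - 39 ≡ 6; y = λ·(17 - 6) - 0 ≡ 15. → (6, 15)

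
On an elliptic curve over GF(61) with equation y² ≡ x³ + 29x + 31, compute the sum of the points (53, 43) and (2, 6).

(53, 43) + (2, 6). λ = (6 - 43)/(2 - 53) ≡ 24/10 mod 61. 10⁻¹ ≡ 55 (mod 61), so λ ≡ 39.
  x = λ² - 53 - 2 = 1521 - 55 ≡ 2; y = λ·(53 - 2) - 43 ≡ 55. → (2, 55)

(2, 55)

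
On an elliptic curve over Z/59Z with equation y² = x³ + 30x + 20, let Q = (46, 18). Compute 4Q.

Repeated addition: build up to 4Q.
2Q: tangent at (46, 18): λ = (3·46² + 30)/(2·18) ≡ 6/36. 36⁻¹ ≡ 41 (mod 59) since 36·41 = 1476 ≡ 1, so λ ≡ 6·41 ≡ 10.
  x = λ² - 46 - 46 = 100 - 92 ≡ 8; y = λ·(46 - 8) - 18 ≡ 8. → (8, 8)
3Q: (8, 8) + (46, 18). λ = (18 - 8)/(46 - 8) ≡ 10/38 mod 59. 38⁻¹ ≡ 14 (mod 59) since 38·14 = 532 ≡ 1, so λ ≡ 22.
  x = λ² - 8 - 46 = 484 - 54 ≡ 17; y = λ·(8 - 17) - 8 ≡ 30. → (17, 30)
4Q: (17, 30) + (46, 18). λ = (18 - 30)/(46 - 17) ≡ 47/29 mod 59. 29⁻¹ ≡ 57 (mod 59) since 29·57 = 1653 ≡ 1, so λ ≡ 24.
  x = λ² - 17 - 46 = 576 - 63 ≡ 41; y = λ·(17 - 41) - 30 ≡ 43. → (41, 43)

(41, 43)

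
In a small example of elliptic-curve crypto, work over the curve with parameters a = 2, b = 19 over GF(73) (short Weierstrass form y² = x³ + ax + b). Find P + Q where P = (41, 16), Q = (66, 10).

(41, 16) + (66, 10). λ = (10 - 16)/(66 - 41) ≡ 67/25 mod 73. 25⁻¹ ≡ 38 (mod 73), so λ ≡ 64.
  x = λ² - 41 - 66 = 4096 - 107 ≡ 47; y = λ·(41 - 47) - 16 ≡ 38. → (47, 38)

(47, 38)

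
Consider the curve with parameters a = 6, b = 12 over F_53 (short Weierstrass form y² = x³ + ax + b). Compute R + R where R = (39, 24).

(18, 4)

tangent at (39, 24): λ = (3·39² + 6)/(2·24) ≡ 11/48. 48⁻¹ ≡ 21 (mod 53) since 48·21 = 1008 ≡ 1, so λ ≡ 11·21 ≡ 19.
  x = λ² - 39 - 39 = 361 - 78 ≡ 18; y = λ·(39 - 18) - 24 ≡ 4. → (18, 4)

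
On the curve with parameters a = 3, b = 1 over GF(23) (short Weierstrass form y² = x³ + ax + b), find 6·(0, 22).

(0, 22)

Write Q = (0, 22).
Double-and-add on 6 = (110)₂. Start with Q = (0, 22) for the leading 1-bit.
double: tangent at (0, 22): λ = (3·0² + 3)/(2·22) ≡ 3/21. 21⁻¹ ≡ 11 (mod 23) since 21·11 = 231 ≡ 1, so λ ≡ 3·11 ≡ 10.
  x = λ² - 0 - 0 = 100 - 0 ≡ 8; y = λ·(0 - 8) - 22 ≡ 13. → (8, 13)
add Q: (8, 13) + (0, 22). λ = (22 - 13)/(0 - 8) ≡ 9/15 mod 23. 15⁻¹ ≡ 20 (mod 23) since 15·20 = 300 ≡ 1, so λ ≡ 19.
  x = λ² - 8 - 0 = 361 - 8 ≡ 8; y = λ·(8 - 8) - 13 ≡ 10. → (8, 10)
double: tangent at (8, 10): λ = (3·8² + 3)/(2·10) ≡ 11/20. 20⁻¹ ≡ 15 (mod 23) since 20·15 = 300 ≡ 1, so λ ≡ 11·15 ≡ 4.
  x = λ² - 8 - 8 = 16 - 16 ≡ 0; y = λ·(8 - 0) - 10 ≡ 22. → (0, 22)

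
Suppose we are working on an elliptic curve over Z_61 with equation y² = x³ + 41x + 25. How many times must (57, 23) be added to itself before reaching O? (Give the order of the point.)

10

2P: tangent at (57, 23): λ = (3·57² + 41)/(2·23) ≡ 28/46. 46⁻¹ ≡ 4 (mod 61) since 46·4 = 184 ≡ 1, so λ ≡ 28·4 ≡ 51.
  x = λ² - 57 - 57 = 2601 - 114 ≡ 47; y = λ·(57 - 47) - 23 ≡ 60. → (47, 60)
3P: (47, 60) + (57, 23). λ = (23 - 60)/(57 - 47) ≡ 24/10 mod 61. 10⁻¹ ≡ 55 (mod 61), so λ ≡ 39.
  x = λ² - 47 - 57 = 1521 - 104 ≡ 14; y = λ·(47 - 14) - 60 ≡ 7. → (14, 7)
4P: (14, 7) + (57, 23). λ = (23 - 7)/(57 - 14) ≡ 16/43 mod 61. 43⁻¹ ≡ 44 (mod 61) since 43·44 = 1892 ≡ 1, so λ ≡ 33.
  x = λ² - 14 - 57 = 1089 - 71 ≡ 42; y = λ·(14 - 42) - 7 ≡ 45. → (42, 45)
5P: (42, 45) + (57, 23). λ = (23 - 45)/(57 - 42) ≡ 39/15 mod 61. 15⁻¹ ≡ 57 (mod 61) since 15·57 = 855 ≡ 1, so λ ≡ 27.
  x = λ² - 42 - 57 = 729 - 99 ≡ 20; y = λ·(42 - 20) - 45 ≡ 0. → (20, 0)
6P: (20, 0) + (57, 23). λ = (23 - 0)/(57 - 20) ≡ 23/37 mod 61. 37⁻¹ ≡ 33 (mod 61), so λ ≡ 27.
  x = λ² - 20 - 57 = 729 - 77 ≡ 42; y = λ·(20 - 42) - 0 ≡ 16. → (42, 16)
7P: (42, 16) + (57, 23). λ = (23 - 16)/(57 - 42) ≡ 7/15 mod 61. 15⁻¹ ≡ 57 (mod 61) since 15·57 = 855 ≡ 1, so λ ≡ 33.
  x = λ² - 42 - 57 = 1089 - 99 ≡ 14; y = λ·(42 - 14) - 16 ≡ 54. → (14, 54)
8P: (14, 54) + (57, 23). λ = (23 - 54)/(57 - 14) ≡ 30/43 mod 61. 43⁻¹ ≡ 44 (mod 61) since 43·44 = 1892 ≡ 1, so λ ≡ 39.
  x = λ² - 14 - 57 = 1521 - 71 ≡ 47; y = λ·(14 - 47) - 54 ≡ 1. → (47, 1)
9P: (47, 1) + (57, 23). λ = (23 - 1)/(57 - 47) ≡ 22/10 mod 61. 10⁻¹ ≡ 55 (mod 61) since 10·55 = 550 ≡ 1, so λ ≡ 51.
  x = λ² - 47 - 57 = 2601 - 104 ≡ 57; y = λ·(47 - 57) - 1 ≡ 38. → (57, 38)
10P: (57, 38) + (57, 23): same x and y₁ ≡ -y₂, so the sum is O.
10P = O, so the order is 10.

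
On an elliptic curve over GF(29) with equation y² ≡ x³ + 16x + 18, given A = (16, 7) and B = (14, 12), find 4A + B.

(12, 13)

First 4A:
Repeated addition: build up to 4A.
2A: tangent at (16, 7): λ = (3·16² + 16)/(2·7) ≡ 1/14. 14⁻¹ ≡ 27 (mod 29) since 14·27 = 378 ≡ 1, so λ ≡ 1·27 ≡ 27.
  x = λ² - 16 - 16 = 729 - 32 ≡ 1; y = λ·(16 - 1) - 7 ≡ 21. → (1, 21)
3A: (1, 21) + (16, 7). λ = (7 - 21)/(16 - 1) ≡ 15/15 mod 29. 15⁻¹ ≡ 2 (mod 29) since 15·2 = 30 ≡ 1, so λ ≡ 1.
  x = λ² - 1 - 16 = 1 - 17 ≡ 13; y = λ·(1 - 13) - 21 ≡ 25. → (13, 25)
4A: (13, 25) + (16, 7). λ = (7 - 25)/(16 - 13) ≡ 11/3 mod 29. 3⁻¹ ≡ 10 (mod 29) since 3·10 = 30 ≡ 1, so λ ≡ 23.
  x = λ² - 13 - 16 = 529 - 29 ≡ 7; y = λ·(13 - 7) - 25 ≡ 26. → (7, 26)
4A = (7, 26).
Finally 4A + B:
(7, 26) + (14, 12). λ = (12 - 26)/(14 - 7) ≡ 15/7 mod 29. 7⁻¹ ≡ 25 (mod 29) since 7·25 = 175 ≡ 1, so λ ≡ 27.
  x = λ² - 7 - 14 = 729 - 21 ≡ 12; y = λ·(7 - 12) - 26 ≡ 13. → (12, 13)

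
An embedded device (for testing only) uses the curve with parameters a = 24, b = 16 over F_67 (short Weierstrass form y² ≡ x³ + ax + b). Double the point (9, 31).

tangent at (9, 31): λ = (3·9² + 24)/(2·31) ≡ 66/62. 62⁻¹ ≡ 40 (mod 67), so λ ≡ 66·40 ≡ 27.
  x = λ² - 9 - 9 = 729 - 18 ≡ 41; y = λ·(9 - 41) - 31 ≡ 43. → (41, 43)

(41, 43)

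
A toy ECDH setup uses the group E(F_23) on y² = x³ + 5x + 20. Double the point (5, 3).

(17, 21)

tangent at (5, 3): λ = (3·5² + 5)/(2·3) ≡ 11/6. 6⁻¹ ≡ 4 (mod 23), so λ ≡ 11·4 ≡ 21.
  x = λ² - 5 - 5 = 441 - 10 ≡ 17; y = λ·(5 - 17) - 3 ≡ 21. → (17, 21)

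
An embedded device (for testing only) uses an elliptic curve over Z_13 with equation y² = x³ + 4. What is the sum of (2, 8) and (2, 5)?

The two points share x = 2 and their y-coordinates satisfy 8 + 5 ≡ 0 (mod 13), so they are inverses. Their sum is 𝒪.

O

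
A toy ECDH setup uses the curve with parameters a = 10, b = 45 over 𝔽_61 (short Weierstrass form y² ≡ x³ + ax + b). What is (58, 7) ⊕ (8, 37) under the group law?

(10, 13)

(58, 7) + (8, 37). λ = (37 - 7)/(8 - 58) ≡ 30/11 mod 61. 11⁻¹ ≡ 50 (mod 61) since 11·50 = 550 ≡ 1, so λ ≡ 36.
  x = λ² - 58 - 8 = 1296 - 66 ≡ 10; y = λ·(58 - 10) - 7 ≡ 13. → (10, 13)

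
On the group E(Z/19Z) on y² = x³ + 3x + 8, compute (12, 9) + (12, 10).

O

The two points share x = 12 and their y-coordinates satisfy 9 + 10 ≡ 0 (mod 19), so they are inverses. Their sum is 𝒪.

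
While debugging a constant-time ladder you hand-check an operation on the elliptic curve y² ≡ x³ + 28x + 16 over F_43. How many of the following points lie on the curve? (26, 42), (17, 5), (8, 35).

1

(26, 42): 42² ≡ 1, rhs ≡ 2 → off.
(17, 5): 5² ≡ 25, rhs ≡ 30 → off.
(8, 35): 35² ≡ 21, rhs ≡ 21 → on.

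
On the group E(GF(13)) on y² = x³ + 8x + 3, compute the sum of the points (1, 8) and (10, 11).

(1, 8) + (10, 11). λ = (11 - 8)/(10 - 1) ≡ 3/9 mod 13. 9⁻¹ ≡ 3 (mod 13) since 9·3 = 27 ≡ 1, so λ ≡ 9.
  x = λ² - 1 - 10 = 81 - 11 ≡ 5; y = λ·(1 - 5) - 8 ≡ 8. → (5, 8)

(5, 8)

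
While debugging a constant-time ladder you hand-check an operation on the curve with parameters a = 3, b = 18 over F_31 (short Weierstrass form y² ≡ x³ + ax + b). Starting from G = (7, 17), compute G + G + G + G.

Double-and-add on 4 = (100)₂. Start with G = (7, 17) for the leading 1-bit.
double: tangent at (7, 17): λ = (3·7² + 3)/(2·17) ≡ 26/3. 3⁻¹ ≡ 21 (mod 31) since 3·21 = 63 ≡ 1, so λ ≡ 26·21 ≡ 19.
  x = λ² - 7 - 7 = 361 - 14 ≡ 6; y = λ·(7 - 6) - 17 ≡ 2. → (6, 2)
double: tangent at (6, 2): λ = (3·6² + 3)/(2·2) ≡ 18/4. 4⁻¹ ≡ 8 (mod 31) since 4·8 = 32 ≡ 1, so λ ≡ 18·8 ≡ 20.
  x = λ² - 6 - 6 = 400 - 12 ≡ 16; y = λ·(6 - 16) - 2 ≡ 15. → (16, 15)

(16, 15)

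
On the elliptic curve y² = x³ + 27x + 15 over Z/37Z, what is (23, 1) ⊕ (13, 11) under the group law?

(2, 15)

(23, 1) + (13, 11). λ = (11 - 1)/(13 - 23) ≡ 10/27 mod 37. 27⁻¹ ≡ 11 (mod 37), so λ ≡ 36.
  x = λ² - 23 - 13 = 1296 - 36 ≡ 2; y = λ·(23 - 2) - 1 ≡ 15. → (2, 15)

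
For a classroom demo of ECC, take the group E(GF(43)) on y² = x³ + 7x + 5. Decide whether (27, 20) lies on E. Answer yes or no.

y² = 20² ≡ 13; x³ + 7x + 5 = 19877 ≡ 11 (mod 43). 13 ≠ 11.

no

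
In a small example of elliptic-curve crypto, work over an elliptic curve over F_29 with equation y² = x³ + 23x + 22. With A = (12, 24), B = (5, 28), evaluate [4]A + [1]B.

First 4A:
Repeated addition: build up to 4A.
2A: tangent at (12, 24): λ = (3·12² + 23)/(2·24) ≡ 20/19. 19⁻¹ ≡ 26 (mod 29), so λ ≡ 20·26 ≡ 27.
  x = λ² - 12 - 12 = 729 - 24 ≡ 9; y = λ·(12 - 9) - 24 ≡ 28. → (9, 28)
3A: (9, 28) + (12, 24). λ = (24 - 28)/(12 - 9) ≡ 25/3 mod 29. 3⁻¹ ≡ 10 (mod 29), so λ ≡ 18.
  x = λ² - 9 - 12 = 324 - 21 ≡ 13; y = λ·(9 - 13) - 28 ≡ 16. → (13, 16)
4A: (13, 16) + (12, 24). λ = (24 - 16)/(12 - 13) ≡ 8/28 mod 29. 28⁻¹ ≡ 28 (mod 29), so λ ≡ 21.
  x = λ² - 13 - 12 = 441 - 25 ≡ 10; y = λ·(13 - 10) - 16 ≡ 18. → (10, 18)
4A = (10, 18).
Finally 4A + B:
(10, 18) + (5, 28). λ = (28 - 18)/(5 - 10) ≡ 10/24 mod 29. 24⁻¹ ≡ 23 (mod 29) since 24·23 = 552 ≡ 1, so λ ≡ 27.
  x = λ² - 10 - 5 = 729 - 15 ≡ 18; y = λ·(10 - 18) - 18 ≡ 27. → (18, 27)

(18, 27)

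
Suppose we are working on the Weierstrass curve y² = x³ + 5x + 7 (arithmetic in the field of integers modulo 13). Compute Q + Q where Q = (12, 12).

tangent at (12, 12): λ = (3·12² + 5)/(2·12) ≡ 8/11. 11⁻¹ ≡ 6 (mod 13), so λ ≡ 8·6 ≡ 9.
  x = λ² - 12 - 12 = 81 - 24 ≡ 5; y = λ·(12 - 5) - 12 ≡ 12. → (5, 12)

(5, 12)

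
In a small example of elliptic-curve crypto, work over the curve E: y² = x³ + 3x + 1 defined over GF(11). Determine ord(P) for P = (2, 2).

2P: tangent at (2, 2): λ = (3·2² + 3)/(2·2) ≡ 4/4. 4⁻¹ ≡ 3 (mod 11) since 4·3 = 12 ≡ 1, so λ ≡ 4·3 ≡ 1.
  x = λ² - 2 - 2 = 1 - 4 ≡ 8; y = λ·(2 - 8) - 2 ≡ 3. → (8, 3)
3P: (8, 3) + (2, 2). λ = (2 - 3)/(2 - 8) ≡ 10/5 mod 11. 5⁻¹ ≡ 9 (mod 11), so λ ≡ 2.
  x = λ² - 8 - 2 = 4 - 10 ≡ 5; y = λ·(8 - 5) - 3 ≡ 3. → (5, 3)
4P: (5, 3) + (2, 2). λ = (2 - 3)/(2 - 5) ≡ 10/8 mod 11. 8⁻¹ ≡ 7 (mod 11), so λ ≡ 4.
  x = λ² - 5 - 2 = 16 - 7 ≡ 9; y = λ·(5 - 9) - 3 ≡ 3. → (9, 3)
5P: (9, 3) + (2, 2). λ = (2 - 3)/(2 - 9) ≡ 10/4 mod 11. 4⁻¹ ≡ 3 (mod 11), so λ ≡ 8.
  x = λ² - 9 - 2 = 64 - 11 ≡ 9; y = λ·(9 - 9) - 3 ≡ 8. → (9, 8)
6P: (9, 8) + (2, 2). λ = (2 - 8)/(2 - 9) ≡ 5/4 mod 11. 4⁻¹ ≡ 3 (mod 11), so λ ≡ 4.
  x = λ² - 9 - 2 = 16 - 11 ≡ 5; y = λ·(9 - 5) - 8 ≡ 8. → (5, 8)
7P: (5, 8) + (2, 2). λ = (2 - 8)/(2 - 5) ≡ 5/8 mod 11. 8⁻¹ ≡ 7 (mod 11), so λ ≡ 2.
  x = λ² - 5 - 2 = 4 - 7 ≡ 8; y = λ·(5 - 8) - 8 ≡ 8. → (8, 8)
8P: (8, 8) + (2, 2). λ = (2 - 8)/(2 - 8) ≡ 5/5 mod 11. 5⁻¹ ≡ 9 (mod 11) since 5·9 = 45 ≡ 1, so λ ≡ 1.
  x = λ² - 8 - 2 = 1 - 10 ≡ 2; y = λ·(8 - 2) - 8 ≡ 9. → (2, 9)
9P: (2, 9) + (2, 2): same x and y₁ ≡ -y₂, so the sum is O.
9P = O, so the order is 9.

9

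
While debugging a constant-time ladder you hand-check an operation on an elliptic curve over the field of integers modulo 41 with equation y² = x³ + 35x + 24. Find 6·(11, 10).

Write P = (11, 10).
Repeated addition: build up to 6P.
2P: tangent at (11, 10): λ = (3·11² + 35)/(2·10) ≡ 29/20. 20⁻¹ ≡ 39 (mod 41), so λ ≡ 29·39 ≡ 24.
  x = λ² - 11 - 11 = 576 - 22 ≡ 21; y = λ·(11 - 21) - 10 ≡ 37. → (21, 37)
3P: (21, 37) + (11, 10). λ = (10 - 37)/(11 - 21) ≡ 14/31 mod 41. 31⁻¹ ≡ 4 (mod 41), so λ ≡ 15.
  x = λ² - 21 - 11 = 225 - 32 ≡ 29; y = λ·(21 - 29) - 37 ≡ 7. → (29, 7)
4P: (29, 7) + (11, 10). λ = (10 - 7)/(11 - 29) ≡ 3/23 mod 41. 23⁻¹ ≡ 25 (mod 41) since 23·25 = 575 ≡ 1, so λ ≡ 34.
  x = λ² - 29 - 11 = 1156 - 40 ≡ 9; y = λ·(29 - 9) - 7 ≡ 17. → (9, 17)
5P: (9, 17) + (11, 10). λ = (10 - 17)/(11 - 9) ≡ 34/2 mod 41. 2⁻¹ ≡ 21 (mod 41), so λ ≡ 17.
  x = λ² - 9 - 11 = 289 - 20 ≡ 23; y = λ·(9 - 23) - 17 ≡ 32. → (23, 32)
6P: (23, 32) + (11, 10). λ = (10 - 32)/(11 - 23) ≡ 19/29 mod 41. 29⁻¹ ≡ 17 (mod 41), so λ ≡ 36.
  x = λ² - 23 - 11 = 1296 - 34 ≡ 32; y = λ·(23 - 32) - 32 ≡ 13. → (32, 13)

(32, 13)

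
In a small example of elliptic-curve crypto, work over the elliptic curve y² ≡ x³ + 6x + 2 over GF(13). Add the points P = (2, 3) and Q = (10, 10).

(4, 5)

(2, 3) + (10, 10). λ = (10 - 3)/(10 - 2) ≡ 7/8 mod 13. 8⁻¹ ≡ 5 (mod 13) since 8·5 = 40 ≡ 1, so λ ≡ 9.
  x = λ² - 2 - 10 = 81 - 12 ≡ 4; y = λ·(2 - 4) - 3 ≡ 5. → (4, 5)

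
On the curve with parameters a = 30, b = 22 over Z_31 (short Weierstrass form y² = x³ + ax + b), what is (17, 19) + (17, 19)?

(11, 28)

tangent at (17, 19): λ = (3·17² + 30)/(2·19) ≡ 29/7. 7⁻¹ ≡ 9 (mod 31) since 7·9 = 63 ≡ 1, so λ ≡ 29·9 ≡ 13.
  x = λ² - 17 - 17 = 169 - 34 ≡ 11; y = λ·(17 - 11) - 19 ≡ 28. → (11, 28)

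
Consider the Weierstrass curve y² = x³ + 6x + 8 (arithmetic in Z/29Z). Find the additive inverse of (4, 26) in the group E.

(4, 3)

-(4, 26) = (4, -26 mod 29) = (4, 3).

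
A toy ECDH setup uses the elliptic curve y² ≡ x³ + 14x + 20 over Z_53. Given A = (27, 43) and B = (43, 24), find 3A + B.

First 3A:
Repeated addition: build up to 3A.
2A: tangent at (27, 43): λ = (3·27² + 14)/(2·43) ≡ 28/33. 33⁻¹ ≡ 45 (mod 53), so λ ≡ 28·45 ≡ 41.
  x = λ² - 27 - 27 = 1681 - 54 ≡ 37; y = λ·(27 - 37) - 43 ≡ 24. → (37, 24)
3A: (37, 24) + (27, 43). λ = (43 - 24)/(27 - 37) ≡ 19/43 mod 53. 43⁻¹ ≡ 37 (mod 53), so λ ≡ 14.
  x = λ² - 37 - 27 = 196 - 64 ≡ 26; y = λ·(37 - 26) - 24 ≡ 24. → (26, 24)
3A = (26, 24).
Finally 3A + B:
(26, 24) + (43, 24). λ = (24 - 24)/(43 - 26) ≡ 0/17 mod 53. 17⁻¹ ≡ 25 (mod 53), so λ ≡ 0.
  x = λ² - 26 - 43 = 0 - 69 ≡ 37; y = λ·(26 - 37) - 24 ≡ 29. → (37, 29)

(37, 29)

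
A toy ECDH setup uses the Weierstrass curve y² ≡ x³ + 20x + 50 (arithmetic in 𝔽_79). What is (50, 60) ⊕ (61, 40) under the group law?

(49, 10)

(50, 60) + (61, 40). λ = (40 - 60)/(61 - 50) ≡ 59/11 mod 79. 11⁻¹ ≡ 36 (mod 79), so λ ≡ 70.
  x = λ² - 50 - 61 = 4900 - 111 ≡ 49; y = λ·(50 - 49) - 60 ≡ 10. → (49, 10)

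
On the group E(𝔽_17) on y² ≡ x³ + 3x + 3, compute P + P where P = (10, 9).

(6, 13)

tangent at (10, 9): λ = (3·10² + 3)/(2·9) ≡ 14/1. 1⁻¹ ≡ 1 (mod 17), so λ ≡ 14·1 ≡ 14.
  x = λ² - 10 - 10 = 196 - 20 ≡ 6; y = λ·(10 - 6) - 9 ≡ 13. → (6, 13)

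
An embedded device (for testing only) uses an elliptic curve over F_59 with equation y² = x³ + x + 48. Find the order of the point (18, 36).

2P: tangent at (18, 36): λ = (3·18² + 1)/(2·36) ≡ 29/13. 13⁻¹ ≡ 50 (mod 59), so λ ≡ 29·50 ≡ 34.
  x = λ² - 18 - 18 = 1156 - 36 ≡ 58; y = λ·(18 - 58) - 36 ≡ 20. → (58, 20)
3P: (58, 20) + (18, 36). λ = (36 - 20)/(18 - 58) ≡ 16/19 mod 59. 19⁻¹ ≡ 28 (mod 59), so λ ≡ 35.
  x = λ² - 58 - 18 = 1225 - 76 ≡ 28; y = λ·(58 - 28) - 20 ≡ 27. → (28, 27)
4P: (28, 27) + (18, 36). λ = (36 - 27)/(18 - 28) ≡ 9/49 mod 59. 49⁻¹ ≡ 53 (mod 59), so λ ≡ 5.
  x = λ² - 28 - 18 = 25 - 46 ≡ 38; y = λ·(28 - 38) - 27 ≡ 41. → (38, 41)
5P: (38, 41) + (18, 36). λ = (36 - 41)/(18 - 38) ≡ 54/39 mod 59. 39⁻¹ ≡ 56 (mod 59) since 39·56 = 2184 ≡ 1, so λ ≡ 15.
  x = λ² - 38 - 18 = 225 - 56 ≡ 51; y = λ·(38 - 51) - 41 ≡ 0. → (51, 0)
6P: (51, 0) + (18, 36). λ = (36 - 0)/(18 - 51) ≡ 36/26 mod 59. 26⁻¹ ≡ 25 (mod 59), so λ ≡ 15.
  x = λ² - 51 - 18 = 225 - 69 ≡ 38; y = λ·(51 - 38) - 0 ≡ 18. → (38, 18)
7P: (38, 18) + (18, 36). λ = (36 - 18)/(18 - 38) ≡ 18/39 mod 59. 39⁻¹ ≡ 56 (mod 59), so λ ≡ 5.
  x = λ² - 38 - 18 = 25 - 56 ≡ 28; y = λ·(38 - 28) - 18 ≡ 32. → (28, 32)
8P: (28, 32) + (18, 36). λ = (36 - 32)/(18 - 28) ≡ 4/49 mod 59. 49⁻¹ ≡ 53 (mod 59), so λ ≡ 35.
  x = λ² - 28 - 18 = 1225 - 46 ≡ 58; y = λ·(28 - 58) - 32 ≡ 39. → (58, 39)
9P: (58, 39) + (18, 36). λ = (36 - 39)/(18 - 58) ≡ 56/19 mod 59. 19⁻¹ ≡ 28 (mod 59) since 19·28 = 532 ≡ 1, so λ ≡ 34.
  x = λ² - 58 - 18 = 1156 - 76 ≡ 18; y = λ·(58 - 18) - 39 ≡ 23. → (18, 23)
10P: (18, 23) + (18, 36): same x and y₁ ≡ -y₂, so the sum is the point at infinity.
10P = the point at infinity, so the order is 10.

10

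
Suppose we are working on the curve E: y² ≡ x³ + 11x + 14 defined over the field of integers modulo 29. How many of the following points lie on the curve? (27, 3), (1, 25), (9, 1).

(27, 3): 3² ≡ 9, rhs ≡ 13 → off.
(1, 25): 25² ≡ 16, rhs ≡ 26 → off.
(9, 1): 1² ≡ 1, rhs ≡ 1 → on.

1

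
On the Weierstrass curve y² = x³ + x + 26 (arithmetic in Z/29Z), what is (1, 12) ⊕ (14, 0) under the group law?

(20, 10)

(1, 12) + (14, 0). λ = (0 - 12)/(14 - 1) ≡ 17/13 mod 29. 13⁻¹ ≡ 9 (mod 29) since 13·9 = 117 ≡ 1, so λ ≡ 8.
  x = λ² - 1 - 14 = 64 - 15 ≡ 20; y = λ·(1 - 20) - 12 ≡ 10. → (20, 10)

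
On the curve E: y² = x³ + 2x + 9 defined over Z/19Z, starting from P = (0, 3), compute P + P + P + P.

(13, 3)

Repeated addition: build up to 4P.
2P: tangent at (0, 3): λ = (3·0² + 2)/(2·3) ≡ 2/6. 6⁻¹ ≡ 16 (mod 19) since 6·16 = 96 ≡ 1, so λ ≡ 2·16 ≡ 13.
  x = λ² - 0 - 0 = 169 - 0 ≡ 17; y = λ·(0 - 17) - 3 ≡ 4. → (17, 4)
3P: (17, 4) + (0, 3). λ = (3 - 4)/(0 - 17) ≡ 18/2 mod 19. 2⁻¹ ≡ 10 (mod 19), so λ ≡ 9.
  x = λ² - 17 - 0 = 81 - 17 ≡ 7; y = λ·(17 - 7) - 4 ≡ 10. → (7, 10)
4P: (7, 10) + (0, 3). λ = (3 - 10)/(0 - 7) ≡ 12/12 mod 19. 12⁻¹ ≡ 8 (mod 19), so λ ≡ 1.
  x = λ² - 7 - 0 = 1 - 7 ≡ 13; y = λ·(7 - 13) - 10 ≡ 3. → (13, 3)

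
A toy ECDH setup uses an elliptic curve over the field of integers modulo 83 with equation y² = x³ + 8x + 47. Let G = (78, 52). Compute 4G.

Repeated addition: build up to 4G.
2G: tangent at (78, 52): λ = (3·78² + 8)/(2·52) ≡ 0/21. 21⁻¹ ≡ 4 (mod 83) since 21·4 = 84 ≡ 1, so λ ≡ 0·4 ≡ 0.
  x = λ² - 78 - 78 = 0 - 156 ≡ 10; y = λ·(78 - 10) - 52 ≡ 31. → (10, 31)
3G: (10, 31) + (78, 52). λ = (52 - 31)/(78 - 10) ≡ 21/68 mod 83. 68⁻¹ ≡ 11 (mod 83), so λ ≡ 65.
  x = λ² - 10 - 78 = 4225 - 88 ≡ 70; y = λ·(10 - 70) - 31 ≡ 53. → (70, 53)
4G: (70, 53) + (78, 52). λ = (52 - 53)/(78 - 70) ≡ 82/8 mod 83. 8⁻¹ ≡ 52 (mod 83) since 8·52 = 416 ≡ 1, so λ ≡ 31.
  x = λ² - 70 - 78 = 961 - 148 ≡ 66; y = λ·(70 - 66) - 53 ≡ 71. → (66, 71)

(66, 71)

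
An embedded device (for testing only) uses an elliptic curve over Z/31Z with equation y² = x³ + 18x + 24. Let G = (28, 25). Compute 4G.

Repeated addition: build up to 4G.
2G: tangent at (28, 25): λ = (3·28² + 18)/(2·25) ≡ 14/19. 19⁻¹ ≡ 18 (mod 31), so λ ≡ 14·18 ≡ 4.
  x = λ² - 28 - 28 = 16 - 56 ≡ 22; y = λ·(28 - 22) - 25 ≡ 30. → (22, 30)
3G: (22, 30) + (28, 25). λ = (25 - 30)/(28 - 22) ≡ 26/6 mod 31. 6⁻¹ ≡ 26 (mod 31) since 6·26 = 156 ≡ 1, so λ ≡ 25.
  x = λ² - 22 - 28 = 625 - 50 ≡ 17; y = λ·(22 - 17) - 30 ≡ 2. → (17, 2)
4G: (17, 2) + (28, 25). λ = (25 - 2)/(28 - 17) ≡ 23/11 mod 31. 11⁻¹ ≡ 17 (mod 31), so λ ≡ 19.
  x = λ² - 17 - 28 = 361 - 45 ≡ 6; y = λ·(17 - 6) - 2 ≡ 21. → (6, 21)

(6, 21)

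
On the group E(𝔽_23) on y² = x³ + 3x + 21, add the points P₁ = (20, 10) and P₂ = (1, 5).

(5, 0)

(20, 10) + (1, 5). λ = (5 - 10)/(1 - 20) ≡ 18/4 mod 23. 4⁻¹ ≡ 6 (mod 23), so λ ≡ 16.
  x = λ² - 20 - 1 = 256 - 21 ≡ 5; y = λ·(20 - 5) - 10 ≡ 0. → (5, 0)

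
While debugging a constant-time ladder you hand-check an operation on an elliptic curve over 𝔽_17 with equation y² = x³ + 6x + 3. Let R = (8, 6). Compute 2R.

tangent at (8, 6): λ = (3·8² + 6)/(2·6) ≡ 11/12. 12⁻¹ ≡ 10 (mod 17), so λ ≡ 11·10 ≡ 8.
  x = λ² - 8 - 8 = 64 - 16 ≡ 14; y = λ·(8 - 14) - 6 ≡ 14. → (14, 14)

(14, 14)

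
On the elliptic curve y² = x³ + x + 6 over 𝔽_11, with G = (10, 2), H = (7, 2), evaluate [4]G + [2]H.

(10, 2)

First 4G:
Repeated addition: build up to 4G.
2G: tangent at (10, 2): λ = (3·10² + 1)/(2·2) ≡ 4/4. 4⁻¹ ≡ 3 (mod 11), so λ ≡ 4·3 ≡ 1.
  x = λ² - 10 - 10 = 1 - 20 ≡ 3; y = λ·(10 - 3) - 2 ≡ 5. → (3, 5)
3G: (3, 5) + (10, 2). λ = (2 - 5)/(10 - 3) ≡ 8/7 mod 11. 7⁻¹ ≡ 8 (mod 11) since 7·8 = 56 ≡ 1, so λ ≡ 9.
  x = λ² - 3 - 10 = 81 - 13 ≡ 2; y = λ·(3 - 2) - 5 ≡ 4. → (2, 4)
4G: (2, 4) + (10, 2). λ = (2 - 4)/(10 - 2) ≡ 9/8 mod 11. 8⁻¹ ≡ 7 (mod 11) since 8·7 = 56 ≡ 1, so λ ≡ 8.
  x = λ² - 2 - 10 = 64 - 12 ≡ 8; y = λ·(2 - 8) - 4 ≡ 3. → (8, 3)
4G = (8, 3).
Next 2H:
Repeated addition: build up to 2H.
2H: tangent at (7, 2): λ = (3·7² + 1)/(2·2) ≡ 5/4. 4⁻¹ ≡ 3 (mod 11) since 4·3 = 12 ≡ 1, so λ ≡ 5·3 ≡ 4.
  x = λ² - 7 - 7 = 16 - 14 ≡ 2; y = λ·(7 - 2) - 2 ≡ 7. → (2, 7)
2H = (2, 7).
Finally 4G + 2H:
(8, 3) + (2, 7). λ = (7 - 3)/(2 - 8) ≡ 4/5 mod 11. 5⁻¹ ≡ 9 (mod 11) since 5·9 = 45 ≡ 1, so λ ≡ 3.
  x = λ² - 8 - 2 = 9 - 10 ≡ 10; y = λ·(8 - 10) - 3 ≡ 2. → (10, 2)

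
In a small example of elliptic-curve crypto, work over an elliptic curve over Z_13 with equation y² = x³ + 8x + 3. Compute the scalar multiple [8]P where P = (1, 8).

Double-and-add on 8 = (1000)₂. Start with P = (1, 8) for the leading 1-bit.
double: tangent at (1, 8): λ = (3·1² + 8)/(2·8) ≡ 11/3. 3⁻¹ ≡ 9 (mod 13) since 3·9 = 27 ≡ 1, so λ ≡ 11·9 ≡ 8.
  x = λ² - 1 - 1 = 64 - 2 ≡ 10; y = λ·(1 - 10) - 8 ≡ 11. → (10, 11)
double: tangent at (10, 11): λ = (3·10² + 8)/(2·11) ≡ 9/9. 9⁻¹ ≡ 3 (mod 13) since 9·3 = 27 ≡ 1, so λ ≡ 9·3 ≡ 1.
  x = λ² - 10 - 10 = 1 - 20 ≡ 7; y = λ·(10 - 7) - 11 ≡ 5. → (7, 5)
double: tangent at (7, 5): λ = (3·7² + 8)/(2·5) ≡ 12/10. 10⁻¹ ≡ 4 (mod 13) since 10·4 = 40 ≡ 1, so λ ≡ 12·4 ≡ 9.
  x = λ² - 7 - 7 = 81 - 14 ≡ 2; y = λ·(7 - 2) - 5 ≡ 1. → (2, 1)

(2, 1)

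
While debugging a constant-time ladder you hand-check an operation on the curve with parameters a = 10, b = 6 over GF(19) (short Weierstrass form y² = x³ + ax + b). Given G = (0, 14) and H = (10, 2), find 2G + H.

First 2G:
Repeated addition: build up to 2G.
2G: tangent at (0, 14): λ = (3·0² + 10)/(2·14) ≡ 10/9. 9⁻¹ ≡ 17 (mod 19) since 9·17 = 153 ≡ 1, so λ ≡ 10·17 ≡ 18.
  x = λ² - 0 - 0 = 324 - 0 ≡ 1; y = λ·(0 - 1) - 14 ≡ 6. → (1, 6)
2G = (1, 6).
Finally 2G + H:
(1, 6) + (10, 2). λ = (2 - 6)/(10 - 1) ≡ 15/9 mod 19. 9⁻¹ ≡ 17 (mod 19), so λ ≡ 8.
  x = λ² - 1 - 10 = 64 - 11 ≡ 15; y = λ·(1 - 15) - 6 ≡ 15. → (15, 15)

(15, 15)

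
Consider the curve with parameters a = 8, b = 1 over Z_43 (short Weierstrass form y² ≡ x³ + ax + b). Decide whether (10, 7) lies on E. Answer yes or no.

y² = 7² ≡ 6; x³ + 8x + 1 = 1081 ≡ 6 (mod 43). 6 = 6.

yes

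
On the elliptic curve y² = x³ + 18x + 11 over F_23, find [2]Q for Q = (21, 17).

(16, 5)

tangent at (21, 17): λ = (3·21² + 18)/(2·17) ≡ 7/11. 11⁻¹ ≡ 21 (mod 23), so λ ≡ 7·21 ≡ 9.
  x = λ² - 21 - 21 = 81 - 42 ≡ 16; y = λ·(21 - 16) - 17 ≡ 5. → (16, 5)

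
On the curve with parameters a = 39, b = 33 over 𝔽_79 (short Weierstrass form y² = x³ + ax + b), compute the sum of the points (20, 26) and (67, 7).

(20, 26) + (67, 7). λ = (7 - 26)/(67 - 20) ≡ 60/47 mod 79. 47⁻¹ ≡ 37 (mod 79), so λ ≡ 8.
  x = λ² - 20 - 67 = 64 - 87 ≡ 56; y = λ·(20 - 56) - 26 ≡ 2. → (56, 2)

(56, 2)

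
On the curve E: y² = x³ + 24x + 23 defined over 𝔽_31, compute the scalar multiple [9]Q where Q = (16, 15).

(22, 15)

Repeated addition: build up to 9Q.
2Q: tangent at (16, 15): λ = (3·16² + 24)/(2·15) ≡ 17/30. 30⁻¹ ≡ 30 (mod 31) since 30·30 = 900 ≡ 1, so λ ≡ 17·30 ≡ 14.
  x = λ² - 16 - 16 = 196 - 32 ≡ 9; y = λ·(16 - 9) - 15 ≡ 21. → (9, 21)
3Q: (9, 21) + (16, 15). λ = (15 - 21)/(16 - 9) ≡ 25/7 mod 31. 7⁻¹ ≡ 9 (mod 31) since 7·9 = 63 ≡ 1, so λ ≡ 8.
  x = λ² - 9 - 16 = 64 - 25 ≡ 8; y = λ·(9 - 8) - 21 ≡ 18. → (8, 18)
4Q: (8, 18) + (16, 15). λ = (15 - 18)/(16 - 8) ≡ 28/8 mod 31. 8⁻¹ ≡ 4 (mod 31) since 8·4 = 32 ≡ 1, so λ ≡ 19.
  x = λ² - 8 - 16 = 361 - 24 ≡ 27; y = λ·(8 - 27) - 18 ≡ 24. → (27, 24)
5Q: (27, 24) + (16, 15). λ = (15 - 24)/(16 - 27) ≡ 22/20 mod 31. 20⁻¹ ≡ 14 (mod 31) since 20·14 = 280 ≡ 1, so λ ≡ 29.
  x = λ² - 27 - 16 = 841 - 43 ≡ 23; y = λ·(27 - 23) - 24 ≡ 30. → (23, 30)
6Q: (23, 30) + (16, 15). λ = (15 - 30)/(16 - 23) ≡ 16/24 mod 31. 24⁻¹ ≡ 22 (mod 31), so λ ≡ 11.
  x = λ² - 23 - 16 = 121 - 39 ≡ 20; y = λ·(23 - 20) - 30 ≡ 3. → (20, 3)
7Q: (20, 3) + (16, 15). λ = (15 - 3)/(16 - 20) ≡ 12/27 mod 31. 27⁻¹ ≡ 23 (mod 31) since 27·23 = 621 ≡ 1, so λ ≡ 28.
  x = λ² - 20 - 16 = 784 - 36 ≡ 4; y = λ·(20 - 4) - 3 ≡ 11. → (4, 11)
8Q: (4, 11) + (16, 15). λ = (15 - 11)/(16 - 4) ≡ 4/12 mod 31. 12⁻¹ ≡ 13 (mod 31) since 12·13 = 156 ≡ 1, so λ ≡ 21.
  x = λ² - 4 - 16 = 441 - 20 ≡ 18; y = λ·(4 - 18) - 11 ≡ 5. → (18, 5)
9Q: (18, 5) + (16, 15). λ = (15 - 5)/(16 - 18) ≡ 10/29 mod 31. 29⁻¹ ≡ 15 (mod 31) since 29·15 = 435 ≡ 1, so λ ≡ 26.
  x = λ² - 18 - 16 = 676 - 34 ≡ 22; y = λ·(18 - 22) - 5 ≡ 15. → (22, 15)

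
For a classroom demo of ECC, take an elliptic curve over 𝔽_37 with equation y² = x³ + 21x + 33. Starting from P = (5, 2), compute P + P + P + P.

Repeated addition: build up to 4P.
2P: tangent at (5, 2): λ = (3·5² + 21)/(2·2) ≡ 22/4. 4⁻¹ ≡ 28 (mod 37) since 4·28 = 112 ≡ 1, so λ ≡ 22·28 ≡ 24.
  x = λ² - 5 - 5 = 576 - 10 ≡ 11; y = λ·(5 - 11) - 2 ≡ 2. → (11, 2)
3P: (11, 2) + (5, 2). λ = (2 - 2)/(5 - 11) ≡ 0/31 mod 37. 31⁻¹ ≡ 6 (mod 37), so λ ≡ 0.
  x = λ² - 11 - 5 = 0 - 16 ≡ 21; y = λ·(11 - 21) - 2 ≡ 35. → (21, 35)
4P: (21, 35) + (5, 2). λ = (2 - 35)/(5 - 21) ≡ 4/21 mod 37. 21⁻¹ ≡ 30 (mod 37) since 21·30 = 630 ≡ 1, so λ ≡ 9.
  x = λ² - 21 - 5 = 81 - 26 ≡ 18; y = λ·(21 - 18) - 35 ≡ 29. → (18, 29)

(18, 29)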